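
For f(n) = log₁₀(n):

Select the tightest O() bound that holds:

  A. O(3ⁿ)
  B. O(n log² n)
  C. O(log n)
C

f(n) = log₁₀(n) is O(log n).
All listed options are valid Big-O bounds (upper bounds),
but O(log n) is the tightest (smallest valid bound).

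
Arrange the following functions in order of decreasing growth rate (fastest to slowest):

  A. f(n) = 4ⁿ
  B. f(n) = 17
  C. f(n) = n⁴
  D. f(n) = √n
A > C > D > B

Comparing growth rates:
A = 4ⁿ is O(4ⁿ)
C = n⁴ is O(n⁴)
D = √n is O(√n)
B = 17 is O(1)

Therefore, the order from fastest to slowest is: A > C > D > B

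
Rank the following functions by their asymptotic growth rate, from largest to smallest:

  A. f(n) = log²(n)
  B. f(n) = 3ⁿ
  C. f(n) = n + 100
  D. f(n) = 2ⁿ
B > D > C > A

Comparing growth rates:
B = 3ⁿ is O(3ⁿ)
D = 2ⁿ is O(2ⁿ)
C = n + 100 is O(n)
A = log²(n) is O(log² n)

Therefore, the order from fastest to slowest is: B > D > C > A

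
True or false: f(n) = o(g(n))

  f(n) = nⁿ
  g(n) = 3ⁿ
False

f(n) = nⁿ is O(nⁿ), and g(n) = 3ⁿ is O(3ⁿ).
Since O(nⁿ) grows faster than or equal to O(3ⁿ), f(n) = o(g(n)) is false.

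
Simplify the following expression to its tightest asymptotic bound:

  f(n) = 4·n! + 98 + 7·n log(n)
Θ(n!)

Order the terms by growth rate: 98 ≺ 7·n log(n) ≺ 4·n!.
The fastest-growing term 4·n! dominates as n → ∞; dropping its constant factor gives Θ(n!).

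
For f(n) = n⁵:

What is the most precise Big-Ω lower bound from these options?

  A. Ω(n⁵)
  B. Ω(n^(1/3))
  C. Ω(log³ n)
A

f(n) = n⁵ is Ω(n⁵).
All listed options are valid Big-Ω bounds (lower bounds),
but Ω(n⁵) is the tightest (largest valid bound).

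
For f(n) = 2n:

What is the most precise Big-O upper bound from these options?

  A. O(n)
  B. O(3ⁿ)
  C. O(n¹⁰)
A

f(n) = 2n is O(n).
All listed options are valid Big-O bounds (upper bounds),
but O(n) is the tightest (smallest valid bound).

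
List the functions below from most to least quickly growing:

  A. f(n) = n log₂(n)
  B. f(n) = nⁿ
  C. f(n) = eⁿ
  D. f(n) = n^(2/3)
B > C > A > D

Comparing growth rates:
B = nⁿ is O(nⁿ)
C = eⁿ is O(eⁿ)
A = n log₂(n) is O(n log n)
D = n^(2/3) is O(n^(2/3))

Therefore, the order from fastest to slowest is: B > C > A > D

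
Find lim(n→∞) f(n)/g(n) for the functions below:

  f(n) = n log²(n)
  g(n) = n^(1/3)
∞

Since n log²(n) (O(n log² n)) grows faster than n^(1/3) (O(n^(1/3))),
the ratio f(n)/g(n) → ∞ as n → ∞.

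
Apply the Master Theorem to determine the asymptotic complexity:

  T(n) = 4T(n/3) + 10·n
Θ(n^log₃(4))

Master Theorem: a = 4, b = 3, f(n) = 10·n.
Compute the critical exponent d = log₃(4) = 1.262.
Compare f(n) = Θ(n) against n^d:
  k = 1 < d = 1.262, so f(n) = O(n^(d-ε)) — Case 1.
  The recursion cost dominates: T(n) = Θ(n^d) = Θ(n^log₃(4)).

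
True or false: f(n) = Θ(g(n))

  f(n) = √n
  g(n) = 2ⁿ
False

f(n) = √n is O(√n), and g(n) = 2ⁿ is O(2ⁿ).
Since they have different growth rates, f(n) = Θ(g(n)) is false.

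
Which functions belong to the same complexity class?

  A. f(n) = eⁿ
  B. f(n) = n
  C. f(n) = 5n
B and C

Examining each function:
  A. eⁿ is O(eⁿ)
  B. n is O(n)
  C. 5n is O(n)

Functions B and C both have the same complexity class.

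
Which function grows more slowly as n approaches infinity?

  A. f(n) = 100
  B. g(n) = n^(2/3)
A

f(n) = 100 is O(1), while g(n) = n^(2/3) is O(n^(2/3)).
Since O(1) grows slower than O(n^(2/3)), f(n) is dominated.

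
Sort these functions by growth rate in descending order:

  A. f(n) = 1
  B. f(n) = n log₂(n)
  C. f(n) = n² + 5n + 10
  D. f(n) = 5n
C > B > D > A

Comparing growth rates:
C = n² + 5n + 10 is O(n²)
B = n log₂(n) is O(n log n)
D = 5n is O(n)
A = 1 is O(1)

Therefore, the order from fastest to slowest is: C > B > D > A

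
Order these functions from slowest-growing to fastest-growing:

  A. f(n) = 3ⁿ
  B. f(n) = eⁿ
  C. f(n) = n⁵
C < B < A

Comparing growth rates:
C = n⁵ is O(n⁵)
B = eⁿ is O(eⁿ)
A = 3ⁿ is O(3ⁿ)

Therefore, the order from slowest to fastest is: C < B < A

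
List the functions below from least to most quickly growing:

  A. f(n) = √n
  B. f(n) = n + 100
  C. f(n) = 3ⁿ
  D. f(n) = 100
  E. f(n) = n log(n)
D < A < B < E < C

Comparing growth rates:
D = 100 is O(1)
A = √n is O(√n)
B = n + 100 is O(n)
E = n log(n) is O(n log n)
C = 3ⁿ is O(3ⁿ)

Therefore, the order from slowest to fastest is: D < A < B < E < C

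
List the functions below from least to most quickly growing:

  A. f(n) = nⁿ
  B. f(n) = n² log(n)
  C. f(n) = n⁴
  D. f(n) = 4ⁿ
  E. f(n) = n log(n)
E < B < C < D < A

Comparing growth rates:
E = n log(n) is O(n log n)
B = n² log(n) is O(n² log n)
C = n⁴ is O(n⁴)
D = 4ⁿ is O(4ⁿ)
A = nⁿ is O(nⁿ)

Therefore, the order from slowest to fastest is: E < B < C < D < A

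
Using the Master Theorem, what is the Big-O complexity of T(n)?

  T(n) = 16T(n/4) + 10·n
Θ(n²)

Master Theorem: a = 16, b = 4, f(n) = 10·n.
Compute the critical exponent d = log₄(16) = 2.
Compare f(n) = Θ(n) against n^d:
  k = 1 < d = 2, so f(n) = O(n^(d-ε)) — Case 1.
  The recursion cost dominates: T(n) = Θ(n^d) = Θ(n²).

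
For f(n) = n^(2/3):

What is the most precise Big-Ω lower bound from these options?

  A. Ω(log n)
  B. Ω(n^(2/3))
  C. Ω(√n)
B

f(n) = n^(2/3) is Ω(n^(2/3)).
All listed options are valid Big-Ω bounds (lower bounds),
but Ω(n^(2/3)) is the tightest (largest valid bound).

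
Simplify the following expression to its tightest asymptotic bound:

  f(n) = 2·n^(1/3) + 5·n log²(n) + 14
Θ(n log² n)

Order the terms by growth rate: 14 ≺ 2·n^(1/3) ≺ 5·n log²(n).
The fastest-growing term 5·n log²(n) dominates as n → ∞; dropping its constant factor gives Θ(n log² n).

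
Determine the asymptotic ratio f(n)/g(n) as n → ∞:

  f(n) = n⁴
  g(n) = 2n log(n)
∞

Since n⁴ (O(n⁴)) grows faster than 2n log(n) (O(n log n)),
the ratio f(n)/g(n) → ∞ as n → ∞.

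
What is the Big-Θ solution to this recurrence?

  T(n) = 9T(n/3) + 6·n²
Θ(n² log n)

Master Theorem: a = 9, b = 3, f(n) = 6·n².
Compute the critical exponent d = log₃(9) = 2.
Compare f(n) = Θ(n²) against n^d:
  k = 2 = d, so f(n) = Θ(n^d) — Case 2.
  Work is balanced across levels: T(n) = Θ(n^d log n) = Θ(n² log n).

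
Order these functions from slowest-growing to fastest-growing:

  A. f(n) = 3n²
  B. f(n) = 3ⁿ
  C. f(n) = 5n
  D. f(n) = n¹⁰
C < A < D < B

Comparing growth rates:
C = 5n is O(n)
A = 3n² is O(n²)
D = n¹⁰ is O(n¹⁰)
B = 3ⁿ is O(3ⁿ)

Therefore, the order from slowest to fastest is: C < A < D < B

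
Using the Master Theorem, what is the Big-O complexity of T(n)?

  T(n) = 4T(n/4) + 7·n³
Θ(n³)

Master Theorem: a = 4, b = 4, f(n) = 7·n³.
Compute the critical exponent d = log₄(4) = 1.
Compare f(n) = Θ(n³) against n^d:
  k = 3 > d = 1, so f(n) = Ω(n^(d+ε)) — Case 3.
  Regularity: a·(n/b)^3/n^3 = a/b^3 = 4/64 < 1 ✓.
  The top-level work dominates: T(n) = Θ(f(n)) = Θ(n³).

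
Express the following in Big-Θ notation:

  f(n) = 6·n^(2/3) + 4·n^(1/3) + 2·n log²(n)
Θ(n log² n)

Order the terms by growth rate: 4·n^(1/3) ≺ 6·n^(2/3) ≺ 2·n log²(n).
The fastest-growing term 2·n log²(n) dominates as n → ∞; dropping its constant factor gives Θ(n log² n).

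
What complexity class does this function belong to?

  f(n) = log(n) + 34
O(log n)

The dominant term in log(n) + 34 is log(n), which is Θ(log n).
Lower-order terms (34) are asymptotically negligible.
Constants are absorbed, so the tightest bound is O(log n).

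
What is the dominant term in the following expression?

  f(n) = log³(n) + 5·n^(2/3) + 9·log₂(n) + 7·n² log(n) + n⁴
n⁴

Looking at each term:
  - log³(n) is O(log³ n)
  - 5·n^(2/3) is O(n^(2/3))
  - 9·log₂(n) is O(log n)
  - 7·n² log(n) is O(n² log n)
  - n⁴ is O(n⁴)

The term n⁴ (O(n⁴)) grows fastest and dominates all others.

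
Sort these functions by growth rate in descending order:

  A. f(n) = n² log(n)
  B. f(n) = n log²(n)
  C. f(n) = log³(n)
A > B > C

Comparing growth rates:
A = n² log(n) is O(n² log n)
B = n log²(n) is O(n log² n)
C = log³(n) is O(log³ n)

Therefore, the order from fastest to slowest is: A > B > C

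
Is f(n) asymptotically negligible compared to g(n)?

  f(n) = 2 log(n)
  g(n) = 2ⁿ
True

f(n) = 2 log(n) is O(log n), and g(n) = 2ⁿ is O(2ⁿ).
Since O(log n) grows strictly slower than O(2ⁿ), f(n) = o(g(n)) is true.
This means lim(n→∞) f(n)/g(n) = 0.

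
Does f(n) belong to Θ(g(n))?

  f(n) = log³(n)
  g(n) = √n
False

f(n) = log³(n) is O(log³ n), and g(n) = √n is O(√n).
Since they have different growth rates, f(n) = Θ(g(n)) is false.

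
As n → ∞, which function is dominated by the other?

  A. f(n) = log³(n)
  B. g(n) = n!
A

f(n) = log³(n) is O(log³ n), while g(n) = n! is O(n!).
Since O(log³ n) grows slower than O(n!), f(n) is dominated.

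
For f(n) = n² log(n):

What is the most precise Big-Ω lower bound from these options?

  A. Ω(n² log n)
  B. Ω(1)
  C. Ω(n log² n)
A

f(n) = n² log(n) is Ω(n² log n).
All listed options are valid Big-Ω bounds (lower bounds),
but Ω(n² log n) is the tightest (largest valid bound).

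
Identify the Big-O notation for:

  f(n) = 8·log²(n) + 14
O(log² n)

The dominant term in 8·log²(n) + 14 is 8·log²(n), which is Θ(log² n).
Lower-order terms (14) are asymptotically negligible.
Constants are absorbed, so the tightest bound is O(log² n).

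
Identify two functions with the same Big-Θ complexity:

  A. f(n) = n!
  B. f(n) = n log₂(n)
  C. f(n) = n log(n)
B and C

Examining each function:
  A. n! is O(n!)
  B. n log₂(n) is O(n log n)
  C. n log(n) is O(n log n)

Functions B and C both have the same complexity class.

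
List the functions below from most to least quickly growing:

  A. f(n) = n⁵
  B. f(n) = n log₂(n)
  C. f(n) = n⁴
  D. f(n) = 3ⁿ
D > A > C > B

Comparing growth rates:
D = 3ⁿ is O(3ⁿ)
A = n⁵ is O(n⁵)
C = n⁴ is O(n⁴)
B = n log₂(n) is O(n log n)

Therefore, the order from fastest to slowest is: D > A > C > B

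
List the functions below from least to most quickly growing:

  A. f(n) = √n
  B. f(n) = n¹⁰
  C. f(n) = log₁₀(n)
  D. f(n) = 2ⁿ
C < A < B < D

Comparing growth rates:
C = log₁₀(n) is O(log n)
A = √n is O(√n)
B = n¹⁰ is O(n¹⁰)
D = 2ⁿ is O(2ⁿ)

Therefore, the order from slowest to fastest is: C < A < B < D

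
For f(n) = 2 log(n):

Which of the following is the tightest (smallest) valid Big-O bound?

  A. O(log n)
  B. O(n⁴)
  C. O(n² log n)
A

f(n) = 2 log(n) is O(log n).
All listed options are valid Big-O bounds (upper bounds),
but O(log n) is the tightest (smallest valid bound).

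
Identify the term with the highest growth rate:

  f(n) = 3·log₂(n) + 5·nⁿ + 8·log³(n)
5·nⁿ

Looking at each term:
  - 3·log₂(n) is O(log n)
  - 5·nⁿ is O(nⁿ)
  - 8·log³(n) is O(log³ n)

The term 5·nⁿ (O(nⁿ)) grows fastest and dominates all others.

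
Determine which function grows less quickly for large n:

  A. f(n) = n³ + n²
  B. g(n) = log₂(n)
B

f(n) = n³ + n² is O(n³), while g(n) = log₂(n) is O(log n).
Since O(log n) grows slower than O(n³), g(n) is dominated.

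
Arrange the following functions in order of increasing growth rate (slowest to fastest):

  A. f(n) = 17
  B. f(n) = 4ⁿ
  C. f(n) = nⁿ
A < B < C

Comparing growth rates:
A = 17 is O(1)
B = 4ⁿ is O(4ⁿ)
C = nⁿ is O(nⁿ)

Therefore, the order from slowest to fastest is: A < B < C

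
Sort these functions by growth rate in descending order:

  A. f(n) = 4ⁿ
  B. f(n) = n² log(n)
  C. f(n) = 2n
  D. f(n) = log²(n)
A > B > C > D

Comparing growth rates:
A = 4ⁿ is O(4ⁿ)
B = n² log(n) is O(n² log n)
C = 2n is O(n)
D = log²(n) is O(log² n)

Therefore, the order from fastest to slowest is: A > B > C > D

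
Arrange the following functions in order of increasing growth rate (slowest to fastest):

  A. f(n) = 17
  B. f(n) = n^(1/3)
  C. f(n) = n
A < B < C

Comparing growth rates:
A = 17 is O(1)
B = n^(1/3) is O(n^(1/3))
C = n is O(n)

Therefore, the order from slowest to fastest is: A < B < C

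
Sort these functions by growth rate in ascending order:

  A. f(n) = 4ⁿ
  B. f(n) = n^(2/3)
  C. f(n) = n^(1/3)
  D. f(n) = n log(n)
C < B < D < A

Comparing growth rates:
C = n^(1/3) is O(n^(1/3))
B = n^(2/3) is O(n^(2/3))
D = n log(n) is O(n log n)
A = 4ⁿ is O(4ⁿ)

Therefore, the order from slowest to fastest is: C < B < D < A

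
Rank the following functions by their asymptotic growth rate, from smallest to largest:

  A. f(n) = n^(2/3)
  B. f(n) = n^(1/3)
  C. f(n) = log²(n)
C < B < A

Comparing growth rates:
C = log²(n) is O(log² n)
B = n^(1/3) is O(n^(1/3))
A = n^(2/3) is O(n^(2/3))

Therefore, the order from slowest to fastest is: C < B < A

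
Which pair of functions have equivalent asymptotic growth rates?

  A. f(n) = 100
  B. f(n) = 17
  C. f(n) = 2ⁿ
A and B

Examining each function:
  A. 100 is O(1)
  B. 17 is O(1)
  C. 2ⁿ is O(2ⁿ)

Functions A and B both have the same complexity class.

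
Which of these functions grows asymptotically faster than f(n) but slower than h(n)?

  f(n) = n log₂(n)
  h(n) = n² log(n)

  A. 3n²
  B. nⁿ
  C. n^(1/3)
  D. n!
A

We need g(n) with n log₂(n) = o(g(n)) and g(n) = o(n² log(n)), i.e. O(n log n) ≺ g ≺ O(n² log n).
Check each option:
  A. 3n² — O(n²) is strictly between O(n log n) and O(n² log n) ✓
  B. nⁿ — O(nⁿ) does not grow strictly slower than h(n)
  C. n^(1/3) — O(n^(1/3)) does not grow strictly faster than f(n)
  D. n! — O(n!) does not grow strictly slower than h(n)

Only option A (3n²) lies strictly between.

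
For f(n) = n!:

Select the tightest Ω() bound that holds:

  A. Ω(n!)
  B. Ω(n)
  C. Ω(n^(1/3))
A

f(n) = n! is Ω(n!).
All listed options are valid Big-Ω bounds (lower bounds),
but Ω(n!) is the tightest (largest valid bound).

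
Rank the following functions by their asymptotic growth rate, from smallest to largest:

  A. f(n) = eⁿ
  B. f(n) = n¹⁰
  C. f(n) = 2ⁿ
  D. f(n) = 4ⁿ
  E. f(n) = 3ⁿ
B < C < A < E < D

Comparing growth rates:
B = n¹⁰ is O(n¹⁰)
C = 2ⁿ is O(2ⁿ)
A = eⁿ is O(eⁿ)
E = 3ⁿ is O(3ⁿ)
D = 4ⁿ is O(4ⁿ)

Therefore, the order from slowest to fastest is: B < C < A < E < D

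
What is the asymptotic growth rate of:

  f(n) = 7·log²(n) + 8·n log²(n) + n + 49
Θ(n log² n)

Order the terms by growth rate: 49 ≺ 7·log²(n) ≺ n ≺ 8·n log²(n).
The fastest-growing term 8·n log²(n) dominates as n → ∞; dropping its constant factor gives Θ(n log² n).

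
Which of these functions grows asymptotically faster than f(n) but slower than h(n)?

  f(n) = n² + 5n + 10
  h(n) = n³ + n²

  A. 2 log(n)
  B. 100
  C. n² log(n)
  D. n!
C

We need g(n) with n² + 5n + 10 = o(g(n)) and g(n) = o(n³ + n²), i.e. O(n²) ≺ g ≺ O(n³).
Check each option:
  A. 2 log(n) — O(log n) does not grow strictly faster than f(n)
  B. 100 — O(1) does not grow strictly faster than f(n)
  C. n² log(n) — O(n² log n) is strictly between O(n²) and O(n³) ✓
  D. n! — O(n!) does not grow strictly slower than h(n)

Only option C (n² log(n)) lies strictly between.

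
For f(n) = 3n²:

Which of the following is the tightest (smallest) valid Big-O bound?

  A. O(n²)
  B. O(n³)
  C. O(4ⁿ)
A

f(n) = 3n² is O(n²).
All listed options are valid Big-O bounds (upper bounds),
but O(n²) is the tightest (smallest valid bound).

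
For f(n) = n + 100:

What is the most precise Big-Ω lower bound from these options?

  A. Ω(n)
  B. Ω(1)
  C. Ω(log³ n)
A

f(n) = n + 100 is Ω(n).
All listed options are valid Big-Ω bounds (lower bounds),
but Ω(n) is the tightest (largest valid bound).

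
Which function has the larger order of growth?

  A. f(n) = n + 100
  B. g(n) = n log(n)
B

f(n) = n + 100 is O(n), while g(n) = n log(n) is O(n log n).
Since O(n log n) grows faster than O(n), g(n) dominates.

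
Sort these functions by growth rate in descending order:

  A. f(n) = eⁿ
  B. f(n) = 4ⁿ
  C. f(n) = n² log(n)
B > A > C

Comparing growth rates:
B = 4ⁿ is O(4ⁿ)
A = eⁿ is O(eⁿ)
C = n² log(n) is O(n² log n)

Therefore, the order from fastest to slowest is: B > A > C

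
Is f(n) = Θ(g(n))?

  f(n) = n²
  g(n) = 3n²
True

f(n) = n² and g(n) = 3n² are both O(n²).
Since they have the same asymptotic growth rate, f(n) = Θ(g(n)) is true.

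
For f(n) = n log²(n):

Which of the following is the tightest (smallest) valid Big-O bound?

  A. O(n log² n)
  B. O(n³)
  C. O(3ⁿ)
A

f(n) = n log²(n) is O(n log² n).
All listed options are valid Big-O bounds (upper bounds),
but O(n log² n) is the tightest (smallest valid bound).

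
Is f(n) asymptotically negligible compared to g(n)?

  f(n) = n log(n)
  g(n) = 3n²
True

f(n) = n log(n) is O(n log n), and g(n) = 3n² is O(n²).
Since O(n log n) grows strictly slower than O(n²), f(n) = o(g(n)) is true.
This means lim(n→∞) f(n)/g(n) = 0.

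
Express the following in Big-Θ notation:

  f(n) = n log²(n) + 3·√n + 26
Θ(n log² n)

Order the terms by growth rate: 26 ≺ 3·√n ≺ n log²(n).
The fastest-growing term n log²(n) dominates as n → ∞; dropping its constant factor gives Θ(n log² n).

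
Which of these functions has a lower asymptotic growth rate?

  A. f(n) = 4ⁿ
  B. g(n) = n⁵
B

f(n) = 4ⁿ is O(4ⁿ), while g(n) = n⁵ is O(n⁵).
Since O(n⁵) grows slower than O(4ⁿ), g(n) is dominated.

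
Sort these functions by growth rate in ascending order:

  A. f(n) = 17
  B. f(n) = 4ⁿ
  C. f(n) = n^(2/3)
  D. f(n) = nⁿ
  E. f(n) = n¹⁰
A < C < E < B < D

Comparing growth rates:
A = 17 is O(1)
C = n^(2/3) is O(n^(2/3))
E = n¹⁰ is O(n¹⁰)
B = 4ⁿ is O(4ⁿ)
D = nⁿ is O(nⁿ)

Therefore, the order from slowest to fastest is: A < C < E < B < D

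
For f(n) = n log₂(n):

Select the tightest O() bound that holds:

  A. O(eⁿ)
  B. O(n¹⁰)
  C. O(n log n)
C

f(n) = n log₂(n) is O(n log n).
All listed options are valid Big-O bounds (upper bounds),
but O(n log n) is the tightest (smallest valid bound).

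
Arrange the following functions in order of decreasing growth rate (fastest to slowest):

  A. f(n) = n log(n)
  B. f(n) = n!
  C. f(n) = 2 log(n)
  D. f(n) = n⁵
B > D > A > C

Comparing growth rates:
B = n! is O(n!)
D = n⁵ is O(n⁵)
A = n log(n) is O(n log n)
C = 2 log(n) is O(log n)

Therefore, the order from fastest to slowest is: B > D > A > C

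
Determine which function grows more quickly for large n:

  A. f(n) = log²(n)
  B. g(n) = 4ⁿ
B

f(n) = log²(n) is O(log² n), while g(n) = 4ⁿ is O(4ⁿ).
Since O(4ⁿ) grows faster than O(log² n), g(n) dominates.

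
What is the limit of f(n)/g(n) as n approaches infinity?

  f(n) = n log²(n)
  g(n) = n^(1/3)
∞

Since n log²(n) (O(n log² n)) grows faster than n^(1/3) (O(n^(1/3))),
the ratio f(n)/g(n) → ∞ as n → ∞.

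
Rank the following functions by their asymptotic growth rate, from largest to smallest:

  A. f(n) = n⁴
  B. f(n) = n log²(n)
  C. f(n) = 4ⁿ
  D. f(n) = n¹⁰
C > D > A > B

Comparing growth rates:
C = 4ⁿ is O(4ⁿ)
D = n¹⁰ is O(n¹⁰)
A = n⁴ is O(n⁴)
B = n log²(n) is O(n log² n)

Therefore, the order from fastest to slowest is: C > D > A > B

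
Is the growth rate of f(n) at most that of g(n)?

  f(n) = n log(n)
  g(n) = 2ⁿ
True

f(n) = n log(n) is O(n log n), and g(n) = 2ⁿ is O(2ⁿ).
Since O(n log n) ⊆ O(2ⁿ) (f grows no faster than g), f(n) = O(g(n)) is true.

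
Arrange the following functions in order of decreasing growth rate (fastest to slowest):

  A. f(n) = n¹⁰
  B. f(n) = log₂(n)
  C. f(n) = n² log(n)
A > C > B

Comparing growth rates:
A = n¹⁰ is O(n¹⁰)
C = n² log(n) is O(n² log n)
B = log₂(n) is O(log n)

Therefore, the order from fastest to slowest is: A > C > B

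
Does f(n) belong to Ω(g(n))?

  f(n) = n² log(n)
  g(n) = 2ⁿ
False

f(n) = n² log(n) is O(n² log n), and g(n) = 2ⁿ is O(2ⁿ).
Since O(n² log n) grows slower than O(2ⁿ), f(n) = Ω(g(n)) is false.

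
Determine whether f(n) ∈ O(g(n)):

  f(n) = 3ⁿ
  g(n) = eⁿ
False

f(n) = 3ⁿ is O(3ⁿ), and g(n) = eⁿ is O(eⁿ).
Since O(3ⁿ) grows faster than O(eⁿ), f(n) = O(g(n)) is false.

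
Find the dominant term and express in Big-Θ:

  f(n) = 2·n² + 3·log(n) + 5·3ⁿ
Θ(3ⁿ)

Order the terms by growth rate: 3·log(n) ≺ 2·n² ≺ 5·3ⁿ.
The fastest-growing term 5·3ⁿ dominates as n → ∞; dropping its constant factor gives Θ(3ⁿ).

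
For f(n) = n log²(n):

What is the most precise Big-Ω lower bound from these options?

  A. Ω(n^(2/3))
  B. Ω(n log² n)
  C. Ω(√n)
B

f(n) = n log²(n) is Ω(n log² n).
All listed options are valid Big-Ω bounds (lower bounds),
but Ω(n log² n) is the tightest (largest valid bound).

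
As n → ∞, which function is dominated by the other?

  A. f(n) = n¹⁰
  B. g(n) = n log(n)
B

f(n) = n¹⁰ is O(n¹⁰), while g(n) = n log(n) is O(n log n).
Since O(n log n) grows slower than O(n¹⁰), g(n) is dominated.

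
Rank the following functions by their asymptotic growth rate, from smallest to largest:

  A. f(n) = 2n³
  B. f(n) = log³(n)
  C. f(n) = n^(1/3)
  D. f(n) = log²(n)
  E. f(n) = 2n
D < B < C < E < A

Comparing growth rates:
D = log²(n) is O(log² n)
B = log³(n) is O(log³ n)
C = n^(1/3) is O(n^(1/3))
E = 2n is O(n)
A = 2n³ is O(n³)

Therefore, the order from slowest to fastest is: D < B < C < E < A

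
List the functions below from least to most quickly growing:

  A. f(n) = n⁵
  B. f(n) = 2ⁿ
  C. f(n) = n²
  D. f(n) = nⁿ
C < A < B < D

Comparing growth rates:
C = n² is O(n²)
A = n⁵ is O(n⁵)
B = 2ⁿ is O(2ⁿ)
D = nⁿ is O(nⁿ)

Therefore, the order from slowest to fastest is: C < A < B < D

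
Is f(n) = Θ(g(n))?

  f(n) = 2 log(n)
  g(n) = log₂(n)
True

f(n) = 2 log(n) and g(n) = log₂(n) are both O(log n).
Since they have the same asymptotic growth rate, f(n) = Θ(g(n)) is true.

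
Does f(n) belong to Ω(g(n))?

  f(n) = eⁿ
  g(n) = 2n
True

f(n) = eⁿ is O(eⁿ), and g(n) = 2n is O(n).
Since O(eⁿ) grows at least as fast as O(n), f(n) = Ω(g(n)) is true.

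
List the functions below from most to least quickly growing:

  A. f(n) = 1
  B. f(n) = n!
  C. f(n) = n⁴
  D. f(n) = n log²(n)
B > C > D > A

Comparing growth rates:
B = n! is O(n!)
C = n⁴ is O(n⁴)
D = n log²(n) is O(n log² n)
A = 1 is O(1)

Therefore, the order from fastest to slowest is: B > C > D > A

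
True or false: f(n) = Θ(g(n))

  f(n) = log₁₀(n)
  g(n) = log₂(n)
True

f(n) = log₁₀(n) and g(n) = log₂(n) are both O(log n).
Since they have the same asymptotic growth rate, f(n) = Θ(g(n)) is true.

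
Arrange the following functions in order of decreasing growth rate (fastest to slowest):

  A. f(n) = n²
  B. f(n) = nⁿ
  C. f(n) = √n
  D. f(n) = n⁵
B > D > A > C

Comparing growth rates:
B = nⁿ is O(nⁿ)
D = n⁵ is O(n⁵)
A = n² is O(n²)
C = √n is O(√n)

Therefore, the order from fastest to slowest is: B > D > A > C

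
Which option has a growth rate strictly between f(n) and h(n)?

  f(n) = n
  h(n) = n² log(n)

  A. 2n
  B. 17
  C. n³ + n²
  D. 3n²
D

We need g(n) with n = o(g(n)) and g(n) = o(n² log(n)), i.e. O(n) ≺ g ≺ O(n² log n).
Check each option:
  A. 2n — O(n) does not grow strictly faster than f(n)
  B. 17 — O(1) does not grow strictly faster than f(n)
  C. n³ + n² — O(n³) does not grow strictly slower than h(n)
  D. 3n² — O(n²) is strictly between O(n) and O(n² log n) ✓

Only option D (3n²) lies strictly between.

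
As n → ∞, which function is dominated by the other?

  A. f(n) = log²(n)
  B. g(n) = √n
A

f(n) = log²(n) is O(log² n), while g(n) = √n is O(√n).
Since O(log² n) grows slower than O(√n), f(n) is dominated.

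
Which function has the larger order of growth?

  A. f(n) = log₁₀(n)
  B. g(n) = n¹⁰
B

f(n) = log₁₀(n) is O(log n), while g(n) = n¹⁰ is O(n¹⁰).
Since O(n¹⁰) grows faster than O(log n), g(n) dominates.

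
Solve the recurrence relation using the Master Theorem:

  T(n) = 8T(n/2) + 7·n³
Θ(n³ log n)

Master Theorem: a = 8, b = 2, f(n) = 7·n³.
Compute the critical exponent d = log₂(8) = 3.
Compare f(n) = Θ(n³) against n^d:
  k = 3 = d, so f(n) = Θ(n^d) — Case 2.
  Work is balanced across levels: T(n) = Θ(n^d log n) = Θ(n³ log n).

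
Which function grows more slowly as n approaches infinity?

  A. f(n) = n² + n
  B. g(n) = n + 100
B

f(n) = n² + n is O(n²), while g(n) = n + 100 is O(n).
Since O(n) grows slower than O(n²), g(n) is dominated.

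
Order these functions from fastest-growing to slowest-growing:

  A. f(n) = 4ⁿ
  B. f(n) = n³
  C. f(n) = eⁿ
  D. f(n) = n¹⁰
A > C > D > B

Comparing growth rates:
A = 4ⁿ is O(4ⁿ)
C = eⁿ is O(eⁿ)
D = n¹⁰ is O(n¹⁰)
B = n³ is O(n³)

Therefore, the order from fastest to slowest is: A > C > D > B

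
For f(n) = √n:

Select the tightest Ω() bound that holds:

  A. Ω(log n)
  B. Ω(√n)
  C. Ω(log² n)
B

f(n) = √n is Ω(√n).
All listed options are valid Big-Ω bounds (lower bounds),
but Ω(√n) is the tightest (largest valid bound).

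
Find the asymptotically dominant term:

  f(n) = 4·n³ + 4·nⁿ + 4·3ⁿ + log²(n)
4·nⁿ

Looking at each term:
  - 4·n³ is O(n³)
  - 4·nⁿ is O(nⁿ)
  - 4·3ⁿ is O(3ⁿ)
  - log²(n) is O(log² n)

The term 4·nⁿ (O(nⁿ)) grows fastest and dominates all others.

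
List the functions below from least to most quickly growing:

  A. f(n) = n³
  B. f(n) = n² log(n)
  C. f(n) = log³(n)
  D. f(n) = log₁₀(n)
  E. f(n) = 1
E < D < C < B < A

Comparing growth rates:
E = 1 is O(1)
D = log₁₀(n) is O(log n)
C = log³(n) is O(log³ n)
B = n² log(n) is O(n² log n)
A = n³ is O(n³)

Therefore, the order from slowest to fastest is: E < D < C < B < A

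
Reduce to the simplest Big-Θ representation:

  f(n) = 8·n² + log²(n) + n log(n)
Θ(n²)

Order the terms by growth rate: log²(n) ≺ n log(n) ≺ 8·n².
The fastest-growing term 8·n² dominates as n → ∞; dropping its constant factor gives Θ(n²).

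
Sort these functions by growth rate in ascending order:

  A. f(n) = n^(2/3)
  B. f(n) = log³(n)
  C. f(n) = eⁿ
B < A < C

Comparing growth rates:
B = log³(n) is O(log³ n)
A = n^(2/3) is O(n^(2/3))
C = eⁿ is O(eⁿ)

Therefore, the order from slowest to fastest is: B < A < C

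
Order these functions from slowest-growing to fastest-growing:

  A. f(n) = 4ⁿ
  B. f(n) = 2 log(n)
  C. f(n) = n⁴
B < C < A

Comparing growth rates:
B = 2 log(n) is O(log n)
C = n⁴ is O(n⁴)
A = 4ⁿ is O(4ⁿ)

Therefore, the order from slowest to fastest is: B < C < A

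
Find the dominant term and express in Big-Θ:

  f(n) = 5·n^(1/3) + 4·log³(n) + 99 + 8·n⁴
Θ(n⁴)

Order the terms by growth rate: 99 ≺ 4·log³(n) ≺ 5·n^(1/3) ≺ 8·n⁴.
The fastest-growing term 8·n⁴ dominates as n → ∞; dropping its constant factor gives Θ(n⁴).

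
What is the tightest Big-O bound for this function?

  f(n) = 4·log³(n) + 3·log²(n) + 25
O(log³ n)

The dominant term in 4·log³(n) + 3·log²(n) + 25 is 4·log³(n), which is Θ(log³ n).
Lower-order terms (3·log²(n), 25) are asymptotically negligible.
Constants are absorbed, so the tightest bound is O(log³ n).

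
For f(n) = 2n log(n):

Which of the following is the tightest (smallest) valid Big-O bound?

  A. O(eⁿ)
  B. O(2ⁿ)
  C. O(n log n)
C

f(n) = 2n log(n) is O(n log n).
All listed options are valid Big-O bounds (upper bounds),
but O(n log n) is the tightest (smallest valid bound).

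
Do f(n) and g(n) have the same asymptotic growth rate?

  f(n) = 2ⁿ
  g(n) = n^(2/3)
False

f(n) = 2ⁿ is O(2ⁿ), and g(n) = n^(2/3) is O(n^(2/3)).
Since they have different growth rates, f(n) = Θ(g(n)) is false.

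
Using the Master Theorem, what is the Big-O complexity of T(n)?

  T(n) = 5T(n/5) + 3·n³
Θ(n³)

Master Theorem: a = 5, b = 5, f(n) = 3·n³.
Compute the critical exponent d = log₅(5) = 1.
Compare f(n) = Θ(n³) against n^d:
  k = 3 > d = 1, so f(n) = Ω(n^(d+ε)) — Case 3.
  Regularity: a·(n/b)^3/n^3 = a/b^3 = 5/125 < 1 ✓.
  The top-level work dominates: T(n) = Θ(f(n)) = Θ(n³).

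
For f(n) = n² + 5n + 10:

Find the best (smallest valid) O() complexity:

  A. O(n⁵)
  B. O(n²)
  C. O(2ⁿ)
B

f(n) = n² + 5n + 10 is O(n²).
All listed options are valid Big-O bounds (upper bounds),
but O(n²) is the tightest (smallest valid bound).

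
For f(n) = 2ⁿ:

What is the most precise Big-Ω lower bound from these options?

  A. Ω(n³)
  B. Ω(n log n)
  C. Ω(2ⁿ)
C

f(n) = 2ⁿ is Ω(2ⁿ).
All listed options are valid Big-Ω bounds (lower bounds),
but Ω(2ⁿ) is the tightest (largest valid bound).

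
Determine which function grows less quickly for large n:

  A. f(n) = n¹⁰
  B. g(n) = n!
A

f(n) = n¹⁰ is O(n¹⁰), while g(n) = n! is O(n!).
Since O(n¹⁰) grows slower than O(n!), f(n) is dominated.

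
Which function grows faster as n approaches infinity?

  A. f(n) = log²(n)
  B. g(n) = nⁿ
B

f(n) = log²(n) is O(log² n), while g(n) = nⁿ is O(nⁿ).
Since O(nⁿ) grows faster than O(log² n), g(n) dominates.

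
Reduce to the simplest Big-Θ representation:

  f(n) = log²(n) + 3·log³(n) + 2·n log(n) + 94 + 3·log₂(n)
Θ(n log n)

Order the terms by growth rate: 94 ≺ 3·log₂(n) ≺ log²(n) ≺ 3·log³(n) ≺ 2·n log(n).
The fastest-growing term 2·n log(n) dominates as n → ∞; dropping its constant factor gives Θ(n log n).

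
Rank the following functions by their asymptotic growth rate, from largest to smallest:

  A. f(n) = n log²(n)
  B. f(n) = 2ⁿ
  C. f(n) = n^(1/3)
B > A > C

Comparing growth rates:
B = 2ⁿ is O(2ⁿ)
A = n log²(n) is O(n log² n)
C = n^(1/3) is O(n^(1/3))

Therefore, the order from fastest to slowest is: B > A > C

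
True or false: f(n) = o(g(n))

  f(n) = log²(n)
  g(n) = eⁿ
True

f(n) = log²(n) is O(log² n), and g(n) = eⁿ is O(eⁿ).
Since O(log² n) grows strictly slower than O(eⁿ), f(n) = o(g(n)) is true.
This means lim(n→∞) f(n)/g(n) = 0.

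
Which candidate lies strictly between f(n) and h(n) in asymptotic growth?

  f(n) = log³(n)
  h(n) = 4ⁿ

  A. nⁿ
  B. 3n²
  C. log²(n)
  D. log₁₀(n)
B

We need g(n) with log³(n) = o(g(n)) and g(n) = o(4ⁿ), i.e. O(log³ n) ≺ g ≺ O(4ⁿ).
Check each option:
  A. nⁿ — O(nⁿ) does not grow strictly slower than h(n)
  B. 3n² — O(n²) is strictly between O(log³ n) and O(4ⁿ) ✓
  C. log²(n) — O(log² n) does not grow strictly faster than f(n)
  D. log₁₀(n) — O(log n) does not grow strictly faster than f(n)

Only option B (3n²) lies strictly between.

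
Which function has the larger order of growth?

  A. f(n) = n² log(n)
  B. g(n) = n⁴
B

f(n) = n² log(n) is O(n² log n), while g(n) = n⁴ is O(n⁴).
Since O(n⁴) grows faster than O(n² log n), g(n) dominates.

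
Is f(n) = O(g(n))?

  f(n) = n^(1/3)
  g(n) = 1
False

f(n) = n^(1/3) is O(n^(1/3)), and g(n) = 1 is O(1).
Since O(n^(1/3)) grows faster than O(1), f(n) = O(g(n)) is false.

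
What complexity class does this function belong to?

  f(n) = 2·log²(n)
O(log² n)

The dominant term in 2·log²(n) is 2·log²(n), which is Θ(log² n).
Constants are absorbed, so the tightest bound is O(log² n).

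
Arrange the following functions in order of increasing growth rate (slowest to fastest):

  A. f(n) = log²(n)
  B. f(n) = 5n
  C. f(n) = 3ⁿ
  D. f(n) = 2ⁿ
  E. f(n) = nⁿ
A < B < D < C < E

Comparing growth rates:
A = log²(n) is O(log² n)
B = 5n is O(n)
D = 2ⁿ is O(2ⁿ)
C = 3ⁿ is O(3ⁿ)
E = nⁿ is O(nⁿ)

Therefore, the order from slowest to fastest is: A < B < D < C < E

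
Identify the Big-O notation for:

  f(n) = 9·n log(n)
O(n log n)

The dominant term in 9·n log(n) is 9·n log(n), which is Θ(n log n).
Constants are absorbed, so the tightest bound is O(n log n).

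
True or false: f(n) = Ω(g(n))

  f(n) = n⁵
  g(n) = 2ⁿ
False

f(n) = n⁵ is O(n⁵), and g(n) = 2ⁿ is O(2ⁿ).
Since O(n⁵) grows slower than O(2ⁿ), f(n) = Ω(g(n)) is false.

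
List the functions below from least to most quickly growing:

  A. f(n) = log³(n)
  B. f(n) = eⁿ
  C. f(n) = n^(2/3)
A < C < B

Comparing growth rates:
A = log³(n) is O(log³ n)
C = n^(2/3) is O(n^(2/3))
B = eⁿ is O(eⁿ)

Therefore, the order from slowest to fastest is: A < C < B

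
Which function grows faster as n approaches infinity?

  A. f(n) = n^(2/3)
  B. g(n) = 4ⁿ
B

f(n) = n^(2/3) is O(n^(2/3)), while g(n) = 4ⁿ is O(4ⁿ).
Since O(4ⁿ) grows faster than O(n^(2/3)), g(n) dominates.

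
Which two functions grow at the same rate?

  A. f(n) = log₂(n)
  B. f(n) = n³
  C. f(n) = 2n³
B and C

Examining each function:
  A. log₂(n) is O(log n)
  B. n³ is O(n³)
  C. 2n³ is O(n³)

Functions B and C both have the same complexity class.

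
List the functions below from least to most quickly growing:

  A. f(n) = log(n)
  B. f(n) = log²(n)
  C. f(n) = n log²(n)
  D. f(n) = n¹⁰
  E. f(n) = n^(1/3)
A < B < E < C < D

Comparing growth rates:
A = log(n) is O(log n)
B = log²(n) is O(log² n)
E = n^(1/3) is O(n^(1/3))
C = n log²(n) is O(n log² n)
D = n¹⁰ is O(n¹⁰)

Therefore, the order from slowest to fastest is: A < B < E < C < D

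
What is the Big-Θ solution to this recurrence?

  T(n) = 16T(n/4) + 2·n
Θ(n²)

Master Theorem: a = 16, b = 4, f(n) = 2·n.
Compute the critical exponent d = log₄(16) = 2.
Compare f(n) = Θ(n) against n^d:
  k = 1 < d = 2, so f(n) = O(n^(d-ε)) — Case 1.
  The recursion cost dominates: T(n) = Θ(n^d) = Θ(n²).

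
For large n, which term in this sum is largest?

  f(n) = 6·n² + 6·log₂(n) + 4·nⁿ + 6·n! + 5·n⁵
4·nⁿ

Looking at each term:
  - 6·n² is O(n²)
  - 6·log₂(n) is O(log n)
  - 4·nⁿ is O(nⁿ)
  - 6·n! is O(n!)
  - 5·n⁵ is O(n⁵)

The term 4·nⁿ (O(nⁿ)) grows fastest and dominates all others.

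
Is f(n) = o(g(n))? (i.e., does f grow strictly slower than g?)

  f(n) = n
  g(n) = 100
False

f(n) = n is O(n), and g(n) = 100 is O(1).
Since O(n) grows faster than or equal to O(1), f(n) = o(g(n)) is false.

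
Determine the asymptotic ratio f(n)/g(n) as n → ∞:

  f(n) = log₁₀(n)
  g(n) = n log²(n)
0

Since log₁₀(n) (O(log n)) grows slower than n log²(n) (O(n log² n)),
the ratio f(n)/g(n) → 0 as n → ∞.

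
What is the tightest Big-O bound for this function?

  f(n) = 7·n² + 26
O(n²)

The dominant term in 7·n² + 26 is 7·n², which is Θ(n²).
Lower-order terms (26) are asymptotically negligible.
Constants are absorbed, so the tightest bound is O(n²).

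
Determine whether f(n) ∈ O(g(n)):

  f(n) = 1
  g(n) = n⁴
True

f(n) = 1 is O(1), and g(n) = n⁴ is O(n⁴).
Since O(1) ⊆ O(n⁴) (f grows no faster than g), f(n) = O(g(n)) is true.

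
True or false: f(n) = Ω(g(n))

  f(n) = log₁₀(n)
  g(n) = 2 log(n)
True

f(n) = log₁₀(n) and g(n) = 2 log(n) are both O(log n).
Big-Ω permits equal growth rates (f ≥ c·g for some c > 0), so f(n) = Ω(g(n)) is true.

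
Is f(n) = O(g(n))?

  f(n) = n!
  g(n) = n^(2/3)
False

f(n) = n! is O(n!), and g(n) = n^(2/3) is O(n^(2/3)).
Since O(n!) grows faster than O(n^(2/3)), f(n) = O(g(n)) is false.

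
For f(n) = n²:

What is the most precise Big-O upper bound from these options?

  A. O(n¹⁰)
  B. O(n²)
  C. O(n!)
B

f(n) = n² is O(n²).
All listed options are valid Big-O bounds (upper bounds),
but O(n²) is the tightest (smallest valid bound).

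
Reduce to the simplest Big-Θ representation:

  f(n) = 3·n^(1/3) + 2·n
Θ(n)

Order the terms by growth rate: 3·n^(1/3) ≺ 2·n.
The fastest-growing term 2·n dominates as n → ∞; dropping its constant factor gives Θ(n).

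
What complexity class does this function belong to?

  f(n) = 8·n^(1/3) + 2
O(n^(1/3))

The dominant term in 8·n^(1/3) + 2 is 8·n^(1/3), which is Θ(n^(1/3)).
Lower-order terms (2) are asymptotically negligible.
Constants are absorbed, so the tightest bound is O(n^(1/3)).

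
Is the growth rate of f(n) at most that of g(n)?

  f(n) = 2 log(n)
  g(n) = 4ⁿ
True

f(n) = 2 log(n) is O(log n), and g(n) = 4ⁿ is O(4ⁿ).
Since O(log n) ⊆ O(4ⁿ) (f grows no faster than g), f(n) = O(g(n)) is true.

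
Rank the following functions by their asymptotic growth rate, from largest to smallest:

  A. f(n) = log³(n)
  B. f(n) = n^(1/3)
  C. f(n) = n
C > B > A

Comparing growth rates:
C = n is O(n)
B = n^(1/3) is O(n^(1/3))
A = log³(n) is O(log³ n)

Therefore, the order from fastest to slowest is: C > B > A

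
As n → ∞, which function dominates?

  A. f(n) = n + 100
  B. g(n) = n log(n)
B

f(n) = n + 100 is O(n), while g(n) = n log(n) is O(n log n).
Since O(n log n) grows faster than O(n), g(n) dominates.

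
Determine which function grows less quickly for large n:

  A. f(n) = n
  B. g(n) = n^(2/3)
B

f(n) = n is O(n), while g(n) = n^(2/3) is O(n^(2/3)).
Since O(n^(2/3)) grows slower than O(n), g(n) is dominated.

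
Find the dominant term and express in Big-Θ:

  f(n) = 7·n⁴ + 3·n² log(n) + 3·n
Θ(n⁴)

Order the terms by growth rate: 3·n ≺ 3·n² log(n) ≺ 7·n⁴.
The fastest-growing term 7·n⁴ dominates as n → ∞; dropping its constant factor gives Θ(n⁴).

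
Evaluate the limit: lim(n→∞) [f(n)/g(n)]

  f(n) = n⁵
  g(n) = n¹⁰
0

Since n⁵ (O(n⁵)) grows slower than n¹⁰ (O(n¹⁰)),
the ratio f(n)/g(n) → 0 as n → ∞.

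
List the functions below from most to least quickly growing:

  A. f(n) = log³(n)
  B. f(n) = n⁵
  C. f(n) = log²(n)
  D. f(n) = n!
D > B > A > C

Comparing growth rates:
D = n! is O(n!)
B = n⁵ is O(n⁵)
A = log³(n) is O(log³ n)
C = log²(n) is O(log² n)

Therefore, the order from fastest to slowest is: D > B > A > C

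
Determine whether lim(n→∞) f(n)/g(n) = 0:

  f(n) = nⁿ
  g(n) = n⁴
False

f(n) = nⁿ is O(nⁿ), and g(n) = n⁴ is O(n⁴).
Since O(nⁿ) grows faster than or equal to O(n⁴), f(n) = o(g(n)) is false.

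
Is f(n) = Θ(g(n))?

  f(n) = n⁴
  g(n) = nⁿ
False

f(n) = n⁴ is O(n⁴), and g(n) = nⁿ is O(nⁿ).
Since they have different growth rates, f(n) = Θ(g(n)) is false.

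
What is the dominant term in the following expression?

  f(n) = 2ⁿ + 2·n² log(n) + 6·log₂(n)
2ⁿ

Looking at each term:
  - 2ⁿ is O(2ⁿ)
  - 2·n² log(n) is O(n² log n)
  - 6·log₂(n) is O(log n)

The term 2ⁿ (O(2ⁿ)) grows fastest and dominates all others.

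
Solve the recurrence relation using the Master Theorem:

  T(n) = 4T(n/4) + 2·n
Θ(n log n)

Master Theorem: a = 4, b = 4, f(n) = 2·n.
Compute the critical exponent d = log₄(4) = 1.
Compare f(n) = Θ(n) against n^d:
  k = 1 = d, so f(n) = Θ(n^d) — Case 2.
  Work is balanced across levels: T(n) = Θ(n^d log n) = Θ(n log n).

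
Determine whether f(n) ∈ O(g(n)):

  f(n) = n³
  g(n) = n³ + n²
True

f(n) = n³ and g(n) = n³ + n² are both O(n³).
Big-O permits equal growth rates (f ≤ c·g for some c), so f(n) = O(g(n)) is true.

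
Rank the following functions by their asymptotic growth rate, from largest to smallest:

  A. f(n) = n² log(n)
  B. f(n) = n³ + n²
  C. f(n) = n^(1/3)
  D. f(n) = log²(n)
B > A > C > D

Comparing growth rates:
B = n³ + n² is O(n³)
A = n² log(n) is O(n² log n)
C = n^(1/3) is O(n^(1/3))
D = log²(n) is O(log² n)

Therefore, the order from fastest to slowest is: B > A > C > D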